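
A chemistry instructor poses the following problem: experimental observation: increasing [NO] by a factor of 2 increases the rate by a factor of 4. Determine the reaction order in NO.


rate ∝ [NO]^n
2^n = 4 → n = 2
Order in NO: 2

2


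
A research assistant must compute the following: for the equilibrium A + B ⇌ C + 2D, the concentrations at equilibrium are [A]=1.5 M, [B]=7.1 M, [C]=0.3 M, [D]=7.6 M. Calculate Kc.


Kc = [C][D]^2/([A][B])
= (0.3^1 × 7.6^2)/(1.5^1 × 7.1^1)
= 17.328/10.65
= 1.627

1.627


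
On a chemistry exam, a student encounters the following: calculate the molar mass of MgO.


M(MgO) = 1×24.31 + 1×16.0
= 24.31 + 16.0
= 40.31 g/mol

40.31 g/mol


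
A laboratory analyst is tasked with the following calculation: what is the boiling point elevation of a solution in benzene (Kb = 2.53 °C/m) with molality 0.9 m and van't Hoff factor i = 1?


ΔTb = Kb × m × i
= 2.53 × 0.9 × 1
= 2.277 °C

2.277 °C


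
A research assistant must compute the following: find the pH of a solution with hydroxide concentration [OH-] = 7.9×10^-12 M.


pOH = -log10([OH-]) = -log10(7.9×10^-12)
= 12 - log10(7.9) = 11.1
pH = 14 - pOH = 14 - 11.1 = 2.9

2.9


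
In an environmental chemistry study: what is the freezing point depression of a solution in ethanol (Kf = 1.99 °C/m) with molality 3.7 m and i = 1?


ΔTf = Kf × m × i
= 1.99 × 3.7 × 1
= 7.363 °C

7.363 °C


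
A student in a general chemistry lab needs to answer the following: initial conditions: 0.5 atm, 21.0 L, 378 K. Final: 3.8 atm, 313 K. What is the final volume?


P1V1/T1 = P2V2/T2
V2 = P1V1T2/(T1P2)
= 0.5×21.0×313/(378×3.8)
= 2.288 L

2.288 L


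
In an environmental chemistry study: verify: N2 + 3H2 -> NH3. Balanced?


Equation: N2 + 3H2 -> NH3
Check atoms: H: 6≠3, N: 2≠1
Not balanced

No, not balanced


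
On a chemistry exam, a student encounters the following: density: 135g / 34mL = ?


ρ = mass/volume
= 135/34
= 3.971 g/mL

3.971 g/mL


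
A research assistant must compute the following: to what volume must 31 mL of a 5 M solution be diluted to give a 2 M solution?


C1V1 = C2V2
5 × 31 = 2 × V2
V2 = 155/2 = 77.5 mL

77.5 mL


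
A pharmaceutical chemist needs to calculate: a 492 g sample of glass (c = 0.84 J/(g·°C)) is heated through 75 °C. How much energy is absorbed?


q = mcΔT = 492 × 0.84 × 75
= 30996.00 J

30996.00 J


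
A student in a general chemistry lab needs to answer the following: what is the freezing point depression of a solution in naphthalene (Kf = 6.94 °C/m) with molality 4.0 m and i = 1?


ΔTf = Kf × m × i
= 6.94 × 4.0 × 1
= 27.76 °C

27.76 °C


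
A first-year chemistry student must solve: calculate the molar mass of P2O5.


M(P2O5) = 2×30.97 + 5×16.0
= 61.94 + 80.0
= 141.94 g/mol

141.94 g/mol


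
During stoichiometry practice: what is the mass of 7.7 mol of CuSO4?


M(CuSO4) = 159.62 g/mol
mass = n × M = 7.7 × 159.62 = 1229.07 g

1229.07 g


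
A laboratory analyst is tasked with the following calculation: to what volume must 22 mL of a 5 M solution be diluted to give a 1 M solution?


C1V1 = C2V2
5 × 22 = 1 × V2
V2 = 110/1 = 110.0 mL

110.0 mL


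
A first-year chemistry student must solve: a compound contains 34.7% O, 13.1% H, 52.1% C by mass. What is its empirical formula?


Assume 100 g sample. Moles of each element:
  O: 34.7/16.0 = 2.169 mol
  H: 13.1/1.008 = 12.996 mol
  C: 52.1/12.01 = 4.338 mol
Divide by smallest (2.169):
  O: 2.169/2.169 = 1.0
  H: 12.996/2.169 = 5.99
  C: 4.338/2.169 = 2.0
Empirical formula: C2H6O

C2H6O


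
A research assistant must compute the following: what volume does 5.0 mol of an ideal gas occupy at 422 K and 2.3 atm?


PV = nRT  (R = 0.08206 L·atm/(mol·K))
V = nRT/P = 5.0×0.08206×422/2.3
= 75.281 L

75.281 L


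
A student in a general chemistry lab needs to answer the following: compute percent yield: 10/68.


% yield = actual/theoretical × 100
= 10/68 × 100
= 14.71%

14.71%


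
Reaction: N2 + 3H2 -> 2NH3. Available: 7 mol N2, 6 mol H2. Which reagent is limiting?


Mole ratio available / coefficient:
  N2: 7/1 = 7.000
  H2: 6/3 = 2.000
Smaller ratio is limiting.

H2


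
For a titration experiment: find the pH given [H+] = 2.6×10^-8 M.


pH = -log10([H+]) = -log10(2.6×10^-8)
= 8 - log10(2.6)
= 8 - 0.41
= 7.59

7.59


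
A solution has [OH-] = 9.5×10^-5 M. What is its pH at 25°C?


pOH = -log10([OH-]) = -log10(9.5×10^-5)
= 5 - log10(9.5) = 4.02
pH = 14 - pOH = 14 - 4.02 = 9.98

9.98


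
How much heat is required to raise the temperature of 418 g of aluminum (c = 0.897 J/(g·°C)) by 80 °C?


q = mcΔT = 418 × 0.897 × 80
= 29995.68 J

29995.68 J


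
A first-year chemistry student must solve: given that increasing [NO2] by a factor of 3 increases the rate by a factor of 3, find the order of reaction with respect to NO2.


rate ∝ [NO2]^n
3^n = 3 → n = 1
Order in NO2: 1

1


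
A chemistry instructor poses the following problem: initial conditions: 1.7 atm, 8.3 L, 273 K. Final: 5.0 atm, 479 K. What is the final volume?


P1V1/T1 = P2V2/T2
V2 = P1V1T2/(T1P2)
= 1.7×8.3×479/(273×5.0)
= 4.951 L

4.951 L


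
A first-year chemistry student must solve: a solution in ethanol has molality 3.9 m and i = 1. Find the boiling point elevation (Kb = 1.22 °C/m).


ΔTb = Kb × m × i
= 1.22 × 3.9 × 1
= 4.758 °C

4.758 °C


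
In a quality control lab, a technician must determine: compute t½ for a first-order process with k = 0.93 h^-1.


t½ = ln2/k = 0.693147/(0.93 h^-1)
= 0.7453 h

0.7453 h


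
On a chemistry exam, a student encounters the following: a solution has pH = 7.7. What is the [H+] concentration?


[H+] = 10^(-pH) = 10^(-7.7)
= 2.0×10^-8 M

2.0×10^-8 M


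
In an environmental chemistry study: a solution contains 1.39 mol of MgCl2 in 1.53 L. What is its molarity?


M = n/V = 1.39/1.53 = 0.908 mol/L

0.908 M


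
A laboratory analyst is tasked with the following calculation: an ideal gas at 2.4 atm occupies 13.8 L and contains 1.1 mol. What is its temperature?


PV = nRT  (R = 0.08206 L·atm/(mol·K))
T = PV/(nR) = 2.4×13.8/(1.1×0.08206)
= 33.12/0.090266
= 366.92 K

366.92 K


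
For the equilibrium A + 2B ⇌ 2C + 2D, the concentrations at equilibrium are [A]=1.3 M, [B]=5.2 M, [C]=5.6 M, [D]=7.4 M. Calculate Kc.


Kc = [C]^2[D]^2/([A][B]^2)
= (5.6^2 × 7.4^2)/(1.3^1 × 5.2^2)
= 1717.2736/35.152
= 48.85

48.85


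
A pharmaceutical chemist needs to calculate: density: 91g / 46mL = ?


ρ = mass/volume
= 91/46
= 1.978 g/mL

1.978 g/mL


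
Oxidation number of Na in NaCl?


Group 1 metal: +1
Oxidation number: +1

+1


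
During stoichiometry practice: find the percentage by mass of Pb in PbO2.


M(PbO2) = 1×207.2 + 2×16.0 = 239.20 g/mol
Mass of Pb = 1 × 207.2 = 207.20 g/mol
% Pb = 207.20/239.20 × 100 = 86.62%

86.62%


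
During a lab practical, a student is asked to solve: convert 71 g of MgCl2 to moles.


M(MgCl2) = 95.21 g/mol
n = mass/M = 71/95.21 = 0.7457 mol

0.7457 mol


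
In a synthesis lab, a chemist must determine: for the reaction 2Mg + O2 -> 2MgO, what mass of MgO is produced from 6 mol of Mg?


Mole ratio MgO:Mg = 2:2
n(MgO) = 6 × 2/2 = 6.000 mol
mass = 6.000 × 40.31 = 241.86 g

241.86 g


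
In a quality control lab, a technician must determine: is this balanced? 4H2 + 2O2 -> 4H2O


Equation: 4H2 + 2O2 -> 4H2O
Check atoms: H: 8=8, O: 4=4
Balanced

Yes, balanced


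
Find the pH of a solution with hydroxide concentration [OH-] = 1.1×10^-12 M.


pOH = -log10([OH-]) = -log10(1.1×10^-12)
= 12 - log10(1.1) = 11.96
pH = 14 - pOH = 14 - 11.96 = 2.04

2.04


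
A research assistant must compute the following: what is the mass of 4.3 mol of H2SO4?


M(H2SO4) = 98.09 g/mol
mass = n × M = 4.3 × 98.09 = 421.79 g

421.79 g


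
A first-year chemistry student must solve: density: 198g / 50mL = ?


ρ = mass/volume
= 198/50
= 3.96 g/mL

3.96 g/mL


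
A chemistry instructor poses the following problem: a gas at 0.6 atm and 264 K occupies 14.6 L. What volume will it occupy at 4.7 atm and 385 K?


P1V1/T1 = P2V2/T2
V2 = P1V1T2/(T1P2)
= 0.6×14.6×385/(264×4.7)
= 2.718 L

2.718 L


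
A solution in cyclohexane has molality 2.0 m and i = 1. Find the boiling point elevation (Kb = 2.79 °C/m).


ΔTb = Kb × m × i
= 2.79 × 2.0 × 1
= 5.58 °C

5.58 °C


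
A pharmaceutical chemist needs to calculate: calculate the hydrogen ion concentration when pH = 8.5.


[H+] = 10^(-pH) = 10^(-8.5)
= 3.16×10^-9 M

3.16×10^-9 M


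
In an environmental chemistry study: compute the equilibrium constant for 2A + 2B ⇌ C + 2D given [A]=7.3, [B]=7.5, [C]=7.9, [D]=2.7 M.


Kc = [C][D]^2/([A]^2[B]^2)
= (7.9^1 × 2.7^2)/(7.3^2 × 7.5^2)
= 57.591/2997.5625
= 0.01921

0.01921


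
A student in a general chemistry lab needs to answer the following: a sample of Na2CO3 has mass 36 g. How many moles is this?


M(Na2CO3) = 105.99 g/mol
n = mass/M = 36/105.99 = 0.3397 mol

0.3397 mol


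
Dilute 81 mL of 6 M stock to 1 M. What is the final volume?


C1V1 = C2V2
6 × 81 = 1 × V2
V2 = 486/1 = 486.0 mL

486.0 mL


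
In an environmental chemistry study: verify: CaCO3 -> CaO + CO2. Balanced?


Equation: CaCO3 -> CaO + CO2
Check atoms: C: 1=1, Ca: 1=1, O: 3=3
Balanced

Yes, balanced


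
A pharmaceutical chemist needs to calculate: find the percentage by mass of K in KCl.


M(KCl) = 1×39.1 + 1×35.45 = 74.55 g/mol
Mass of K = 1 × 39.1 = 39.10 g/mol
% K = 39.10/74.55 × 100 = 52.45%

52.45%


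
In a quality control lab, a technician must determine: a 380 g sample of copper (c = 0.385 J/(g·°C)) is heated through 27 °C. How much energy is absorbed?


q = mcΔT = 380 × 0.385 × 27
= 3950.10 J

3950.10 J


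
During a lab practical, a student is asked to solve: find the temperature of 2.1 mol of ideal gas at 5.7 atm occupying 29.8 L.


PV = nRT  (R = 0.08206 L·atm/(mol·K))
T = PV/(nR) = 5.7×29.8/(2.1×0.08206)
= 169.86/0.172326
= 985.69 K

985.69 K


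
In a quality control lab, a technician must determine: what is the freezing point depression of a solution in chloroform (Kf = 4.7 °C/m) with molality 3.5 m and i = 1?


ΔTf = Kf × m × i
= 4.7 × 3.5 × 1
= 16.45 °C

16.45 °C


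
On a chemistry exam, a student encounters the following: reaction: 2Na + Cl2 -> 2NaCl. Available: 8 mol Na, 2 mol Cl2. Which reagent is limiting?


Mole ratio available / coefficient:
  Na: 8/2 = 4.000
  Cl2: 2/1 = 2.000
Smaller ratio is limiting.

Cl2


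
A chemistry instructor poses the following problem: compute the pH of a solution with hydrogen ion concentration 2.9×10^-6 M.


pH = -log10([H+]) = -log10(2.9×10^-6)
= 6 - log10(2.9)
= 6 - 0.46
= 5.54

5.54


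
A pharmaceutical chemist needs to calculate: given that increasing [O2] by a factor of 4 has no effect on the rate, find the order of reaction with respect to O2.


rate ∝ [O2]^n
rate ∝ [O2]^0
Order in O2: 0

0


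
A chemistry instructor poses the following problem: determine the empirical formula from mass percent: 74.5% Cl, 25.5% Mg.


Assume 100 g sample. Moles of each element:
  Cl: 74.5/35.45 = 2.102 mol
  Mg: 25.5/24.31 = 1.049 mol
Divide by smallest (1.049):
  Cl: 2.102/1.049 = 2.0
  Mg: 1.049/1.049 = 1.0
Empirical formula: MgCl2

MgCl2


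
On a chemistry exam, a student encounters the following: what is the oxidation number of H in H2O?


H is +1 with nonmetals
Oxidation number: +1

+1


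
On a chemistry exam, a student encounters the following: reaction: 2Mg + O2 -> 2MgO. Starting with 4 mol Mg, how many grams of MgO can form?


Mole ratio MgO:Mg = 2:2
n(MgO) = 4 × 2/2 = 4.000 mol
mass = 4.000 × 40.31 = 161.24 g

161.24 g


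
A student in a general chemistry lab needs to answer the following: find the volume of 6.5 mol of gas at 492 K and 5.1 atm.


PV = nRT  (R = 0.08206 L·atm/(mol·K))
V = nRT/P = 6.5×0.08206×492/5.1
= 51.456 L

51.456 L


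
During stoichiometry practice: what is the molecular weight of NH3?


M(NH3) = 1×14.01 + 3×1.008
= 14.01 + 3.02
= 17.03 g/mol

17.03 g/mol


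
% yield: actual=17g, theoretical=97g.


% yield = actual/theoretical × 100
= 17/97 × 100
= 17.53%

17.53%


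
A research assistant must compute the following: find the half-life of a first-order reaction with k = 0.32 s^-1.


t½ = ln2/k = 0.693147/(0.32 s^-1)
= 2.166 s

2.166 s


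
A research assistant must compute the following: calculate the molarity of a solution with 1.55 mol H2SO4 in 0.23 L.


M = n/V = 1.55/0.23 = 6.739 mol/L

6.739 M


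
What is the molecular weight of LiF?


M(LiF) = 1×6.94 + 1×19.0
= 6.94 + 19.0
= 25.94 g/mol

25.94 g/mol


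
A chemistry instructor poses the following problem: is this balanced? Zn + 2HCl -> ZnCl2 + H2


Equation: Zn + 2HCl -> ZnCl2 + H2
Check atoms: Cl: 2=2, H: 2=2, Zn: 1=1
Balanced

Yes, balanced


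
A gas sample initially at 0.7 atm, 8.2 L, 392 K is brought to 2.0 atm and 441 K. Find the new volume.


P1V1/T1 = P2V2/T2
V2 = P1V1T2/(T1P2)
= 0.7×8.2×441/(392×2.0)
= 3.229 L

3.229 L


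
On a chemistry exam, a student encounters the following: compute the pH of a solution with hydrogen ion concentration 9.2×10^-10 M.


pH = -log10([H+]) = -log10(9.2×10^-10)
= 10 - log10(9.2)
= 10 - 0.96
= 9.04

9.04


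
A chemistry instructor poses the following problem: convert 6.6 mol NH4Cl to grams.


M(NH4Cl) = 53.49 g/mol
mass = n × M = 6.6 × 53.49 = 353.03 g

353.03 g


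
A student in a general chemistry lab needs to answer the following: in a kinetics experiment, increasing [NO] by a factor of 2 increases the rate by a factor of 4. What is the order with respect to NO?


rate ∝ [NO]^n
2^n = 4 → n = 2
Order in NO: 2

2


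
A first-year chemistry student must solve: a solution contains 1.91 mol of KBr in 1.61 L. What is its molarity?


M = n/V = 1.91/1.61 = 1.186 mol/L

1.186 M


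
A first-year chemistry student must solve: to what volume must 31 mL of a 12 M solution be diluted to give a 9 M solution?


C1V1 = C2V2
12 × 31 = 9 × V2
V2 = 372/9 = 41.33 mL

41.33 mL


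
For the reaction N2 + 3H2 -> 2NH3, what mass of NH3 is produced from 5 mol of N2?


Mole ratio NH3:N2 = 2:1
n(NH3) = 5 × 2/1 = 10.000 mol
mass = 10.000 × 17.03 = 170.3 g

170.3 g


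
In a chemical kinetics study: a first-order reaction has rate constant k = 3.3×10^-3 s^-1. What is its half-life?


t½ = ln2/k = 0.693147/(3.3×10^-3 s^-1)
= 210.0 s

210.0 s


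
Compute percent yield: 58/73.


% yield = actual/theoretical × 100
= 58/73 × 100
= 79.45%

79.45%


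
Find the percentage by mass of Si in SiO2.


M(SiO2) = 1×28.09 + 2×16.0 = 60.09 g/mol
Mass of Si = 1 × 28.09 = 28.09 g/mol
% Si = 28.09/60.09 × 100 = 46.75%

46.75%


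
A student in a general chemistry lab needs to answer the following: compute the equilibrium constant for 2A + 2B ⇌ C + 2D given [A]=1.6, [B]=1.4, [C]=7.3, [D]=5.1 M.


Kc = [C][D]^2/([A]^2[B]^2)
= (7.3^1 × 5.1^2)/(1.6^2 × 1.4^2)
= 189.873/5.0176
= 37.84

37.84


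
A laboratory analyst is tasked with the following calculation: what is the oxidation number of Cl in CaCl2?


halide: -1
Oxidation number: -1

-1


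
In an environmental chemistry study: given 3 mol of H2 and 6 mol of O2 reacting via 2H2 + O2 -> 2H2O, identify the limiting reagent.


Mole ratio available / coefficient:
  H2: 3/2 = 1.500
  O2: 6/1 = 6.000
Smaller ratio is limiting.

H2


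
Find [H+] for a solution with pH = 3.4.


[H+] = 10^(-pH) = 10^(-3.4)
= 3.98×10^-4 M

3.98×10^-4 M


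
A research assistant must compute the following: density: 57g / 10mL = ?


ρ = mass/volume
= 57/10
= 5.7 g/mL

5.7 g/mL


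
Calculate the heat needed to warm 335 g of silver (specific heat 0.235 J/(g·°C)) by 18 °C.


q = mcΔT = 335 × 0.235 × 18
= 1417.05 J

1417.05 J


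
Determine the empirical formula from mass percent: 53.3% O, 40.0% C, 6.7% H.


Assume 100 g sample. Moles of each element:
  O: 53.3/16.0 = 3.331 mol
  C: 40.0/12.01 = 3.331 mol
  H: 6.7/1.008 = 6.647 mol
Divide by smallest (3.331):
  O: 3.331/3.331 = 1.0
  C: 3.331/3.331 = 1.0
  H: 6.647/3.331 = 2.0
Empirical formula: CH2O

CH2O


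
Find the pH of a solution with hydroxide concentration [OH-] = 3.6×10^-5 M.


pOH = -log10([OH-]) = -log10(3.6×10^-5)
= 5 - log10(3.6) = 4.44
pH = 14 - pOH = 14 - 4.44 = 9.56

9.56


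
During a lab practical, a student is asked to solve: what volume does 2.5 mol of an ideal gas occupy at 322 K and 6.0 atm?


PV = nRT  (R = 0.08206 L·atm/(mol·K))
V = nRT/P = 2.5×0.08206×322/6.0
= 11.01 L

11.01 L


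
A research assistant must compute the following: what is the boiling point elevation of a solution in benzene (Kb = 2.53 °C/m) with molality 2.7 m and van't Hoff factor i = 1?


ΔTb = Kb × m × i
= 2.53 × 2.7 × 1
= 6.831 °C

6.831 °C


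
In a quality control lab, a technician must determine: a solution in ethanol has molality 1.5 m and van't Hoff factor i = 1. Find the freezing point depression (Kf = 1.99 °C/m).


ΔTf = Kf × m × i
= 1.99 × 1.5 × 1
= 2.985 °C

2.985 °C


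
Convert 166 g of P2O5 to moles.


M(P2O5) = 141.94 g/mol
n = mass/M = 166/141.94 = 1.1695 mol

1.1695 mol


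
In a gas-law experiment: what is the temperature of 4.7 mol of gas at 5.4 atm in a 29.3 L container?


PV = nRT  (R = 0.08206 L·atm/(mol·K))
T = PV/(nR) = 5.4×29.3/(4.7×0.08206)
= 158.22/0.385682
= 410.23 K

410.23 K


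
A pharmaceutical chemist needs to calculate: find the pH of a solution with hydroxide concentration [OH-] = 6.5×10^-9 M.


pOH = -log10([OH-]) = -log10(6.5×10^-9)
= 9 - log10(6.5) = 8.19
pH = 14 - pOH = 14 - 8.19 = 5.81

5.81


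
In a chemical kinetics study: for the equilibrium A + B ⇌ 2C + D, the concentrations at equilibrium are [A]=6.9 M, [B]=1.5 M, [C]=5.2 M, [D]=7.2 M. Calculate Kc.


Kc = [C]^2[D]/([A][B])
= (5.2^2 × 7.2^1)/(6.9^1 × 1.5^1)
= 194.688/10.35
= 18.81

18.81


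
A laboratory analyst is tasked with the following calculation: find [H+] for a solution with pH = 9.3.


[H+] = 10^(-pH) = 10^(-9.3)
= 5.01×10^-10 M

5.01×10^-10 M


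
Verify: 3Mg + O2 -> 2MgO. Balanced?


Equation: 3Mg + O2 -> 2MgO
Check atoms: Mg: 3≠2, O: 2=2
Not balanced

No, not balanced


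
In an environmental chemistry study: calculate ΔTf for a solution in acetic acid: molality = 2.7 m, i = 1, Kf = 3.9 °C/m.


ΔTf = Kf × m × i
= 3.9 × 2.7 × 1
= 10.53 °C

10.53 °C


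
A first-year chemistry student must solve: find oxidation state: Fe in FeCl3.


x + 3(-1) = 0, so x = +3
Oxidation number: +3

+3


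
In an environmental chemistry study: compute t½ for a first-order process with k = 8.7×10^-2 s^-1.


t½ = ln2/k = 0.693147/(8.7×10^-2 s^-1)
= 7.967 s

7.967 s


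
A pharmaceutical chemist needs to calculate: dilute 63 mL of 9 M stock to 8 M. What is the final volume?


C1V1 = C2V2
9 × 63 = 8 × V2
V2 = 567/8 = 70.88 mL

70.88 mL


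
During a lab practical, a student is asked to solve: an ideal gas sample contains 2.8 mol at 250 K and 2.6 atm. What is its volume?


PV = nRT  (R = 0.08206 L·atm/(mol·K))
V = nRT/P = 2.8×0.08206×250/2.6
= 22.093 L

22.093 L


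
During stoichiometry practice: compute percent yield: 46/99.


% yield = actual/theoretical × 100
= 46/99 × 100
= 46.46%

46.46%


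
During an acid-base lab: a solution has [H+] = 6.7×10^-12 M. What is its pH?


pH = -log10([H+]) = -log10(6.7×10^-12)
= 12 - log10(6.7)
= 12 - 0.83
= 11.17

11.17


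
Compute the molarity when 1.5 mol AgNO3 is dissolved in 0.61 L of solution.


M = n/V = 1.5/0.61 = 2.459 mol/L

2.459 M


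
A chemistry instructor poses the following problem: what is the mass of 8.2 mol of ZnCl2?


M(ZnCl2) = 136.28 g/mol
mass = n × M = 8.2 × 136.28 = 1117.50 g

1117.50 g


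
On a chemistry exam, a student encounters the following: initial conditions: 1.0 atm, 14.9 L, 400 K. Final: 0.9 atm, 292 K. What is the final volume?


P1V1/T1 = P2V2/T2
V2 = P1V1T2/(T1P2)
= 1.0×14.9×292/(400×0.9)
= 12.086 L

12.086 L


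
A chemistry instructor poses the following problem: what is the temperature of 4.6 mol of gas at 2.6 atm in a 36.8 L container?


PV = nRT  (R = 0.08206 L·atm/(mol·K))
T = PV/(nR) = 2.6×36.8/(4.6×0.08206)
= 95.68/0.377476
= 253.47 K

253.47 K


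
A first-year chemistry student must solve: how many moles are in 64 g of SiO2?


M(SiO2) = 60.09 g/mol
n = mass/M = 64/60.09 = 1.0651 mol

1.0651 mol


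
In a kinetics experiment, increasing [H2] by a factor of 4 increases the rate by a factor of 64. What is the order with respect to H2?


rate ∝ [H2]^n
4^n = 64 → n = 3
Order in H2: 3

3


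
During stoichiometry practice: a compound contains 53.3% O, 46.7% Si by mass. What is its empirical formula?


Assume 100 g sample. Moles of each element:
  O: 53.3/16.0 = 3.331 mol
  Si: 46.7/28.09 = 1.663 mol
Divide by smallest (1.663):
  O: 3.331/1.663 = 2.0
  Si: 1.663/1.663 = 1.0
Empirical formula: SiO2

SiO2


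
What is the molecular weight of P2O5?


M(P2O5) = 2×30.97 + 5×16.0
= 61.94 + 80.0
= 141.94 g/mol

141.94 g/mol


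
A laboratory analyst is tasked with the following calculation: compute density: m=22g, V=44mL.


ρ = mass/volume
= 22/44
= 0.5 g/mL

0.5 g/mL


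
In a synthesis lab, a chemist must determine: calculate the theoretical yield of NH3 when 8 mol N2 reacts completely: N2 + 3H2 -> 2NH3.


Mole ratio NH3:N2 = 2:1
n(NH3) = 8 × 2/1 = 16.000 mol
mass = 16.000 × 17.03 = 272.48 g

272.48 g


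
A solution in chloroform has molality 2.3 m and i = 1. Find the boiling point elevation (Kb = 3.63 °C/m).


ΔTb = Kb × m × i
= 3.63 × 2.3 × 1
= 8.349 °C

8.349 °C


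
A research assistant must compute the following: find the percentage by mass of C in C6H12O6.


M(C6H12O6) = 6×12.01 + 12×1.008 + 6×16.0 = 180.156 g/mol
Mass of C = 6 × 12.01 = 72.06 g/mol
% C = 72.06/180.156 × 100 = 40.00%

40.00%


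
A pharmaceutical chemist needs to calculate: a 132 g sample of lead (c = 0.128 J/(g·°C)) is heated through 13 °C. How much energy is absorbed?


q = mcΔT = 132 × 0.128 × 13
= 219.65 J

219.65 J


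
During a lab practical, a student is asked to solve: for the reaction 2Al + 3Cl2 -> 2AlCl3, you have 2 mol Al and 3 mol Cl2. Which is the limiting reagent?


Mole ratio available / coefficient:
  Al: 2/2 = 1.000
  Cl2: 3/3 = 1.000
Smaller ratio is limiting.

neither (stoichiometric); Al and Cl2 are fully consumed


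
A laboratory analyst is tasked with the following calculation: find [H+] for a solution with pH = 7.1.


[H+] = 10^(-pH) = 10^(-7.1)
= 7.94×10^-8 M

7.94×10^-8 M


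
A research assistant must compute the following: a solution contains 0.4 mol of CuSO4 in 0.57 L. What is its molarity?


M = n/V = 0.4/0.57 = 0.702 mol/L

0.702 M


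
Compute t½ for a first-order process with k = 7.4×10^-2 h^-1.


t½ = ln2/k = 0.693147/(7.4×10^-2 h^-1)
= 9.367 h

9.367 h


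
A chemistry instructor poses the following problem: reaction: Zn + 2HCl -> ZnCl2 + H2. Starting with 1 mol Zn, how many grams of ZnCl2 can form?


Mole ratio ZnCl2:Zn = 1:1
n(ZnCl2) = 1 × 1/1 = 1.000 mol
mass = 1.000 × 136.28 = 136.28 g

136.28 g


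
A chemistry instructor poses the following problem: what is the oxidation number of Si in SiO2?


x + 2(-2) = 0, so x = +4
Oxidation number: +4

+4


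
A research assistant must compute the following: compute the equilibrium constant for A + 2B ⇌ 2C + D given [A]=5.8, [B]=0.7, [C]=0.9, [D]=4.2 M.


Kc = [C]^2[D]/([A][B]^2)
= (0.9^2 × 4.2^1)/(5.8^1 × 0.7^2)
= 3.402/2.842
= 1.197

1.197


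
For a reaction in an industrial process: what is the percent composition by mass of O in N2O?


M(N2O) = 2×14.01 + 1×16.0 = 44.02 g/mol
Mass of O = 1 × 16.0 = 16.00 g/mol
% O = 16.00/44.02 × 100 = 36.35%

36.35%


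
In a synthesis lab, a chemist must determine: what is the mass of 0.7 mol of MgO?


M(MgO) = 40.31 g/mol
mass = n × M = 0.7 × 40.31 = 28.22 g

28.22 g


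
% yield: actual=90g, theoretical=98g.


% yield = actual/theoretical × 100
= 90/98 × 100
= 91.84%

91.84%


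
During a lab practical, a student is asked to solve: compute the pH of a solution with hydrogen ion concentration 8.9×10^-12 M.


pH = -log10([H+]) = -log10(8.9×10^-12)
= 12 - log10(8.9)
= 12 - 0.95
= 11.05

11.05


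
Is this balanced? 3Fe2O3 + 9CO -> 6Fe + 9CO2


Equation: 3Fe2O3 + 9CO -> 6Fe + 9CO2
Check atoms: C: 9=9, Fe: 6=6, O: 18=18
Balanced

Yes, balanced


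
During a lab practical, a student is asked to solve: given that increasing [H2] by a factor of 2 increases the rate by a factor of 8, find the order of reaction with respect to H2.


rate ∝ [H2]^n
2^n = 8 → n = 3
Order in H2: 3

3


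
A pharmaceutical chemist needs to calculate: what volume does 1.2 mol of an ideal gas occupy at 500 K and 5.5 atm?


PV = nRT  (R = 0.08206 L·atm/(mol·K))
V = nRT/P = 1.2×0.08206×500/5.5
= 8.952 L

8.952 L


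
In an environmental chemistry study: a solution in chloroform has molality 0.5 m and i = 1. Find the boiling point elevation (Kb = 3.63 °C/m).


ΔTb = Kb × m × i
= 3.63 × 0.5 × 1
= 1.815 °C

1.815 °C


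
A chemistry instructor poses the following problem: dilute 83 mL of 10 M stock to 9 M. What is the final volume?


C1V1 = C2V2
10 × 83 = 9 × V2
V2 = 830/9 = 92.22 mL

92.22 mL


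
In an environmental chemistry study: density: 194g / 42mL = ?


ρ = mass/volume
= 194/42
= 4.619 g/mL

4.619 g/mL


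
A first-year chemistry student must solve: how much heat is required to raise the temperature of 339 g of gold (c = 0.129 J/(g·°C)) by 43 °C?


q = mcΔT = 339 × 0.129 × 43
= 1880.43 J

1880.43 J


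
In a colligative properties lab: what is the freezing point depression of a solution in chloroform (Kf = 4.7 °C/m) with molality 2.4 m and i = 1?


ΔTf = Kf × m × i
= 4.7 × 2.4 × 1
= 11.28 °C

11.28 °C


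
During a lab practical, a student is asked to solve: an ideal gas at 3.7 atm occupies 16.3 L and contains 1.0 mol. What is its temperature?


PV = nRT  (R = 0.08206 L·atm/(mol·K))
T = PV/(nR) = 3.7×16.3/(1.0×0.08206)
= 60.31/0.082060
= 734.95 K

734.95 K


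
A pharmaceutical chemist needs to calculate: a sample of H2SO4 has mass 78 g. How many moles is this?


M(H2SO4) = 98.09 g/mol
n = mass/M = 78/98.09 = 0.7952 mol

0.7952 mol


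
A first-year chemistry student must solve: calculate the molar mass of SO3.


M(SO3) = 1×32.07 + 3×16.0
= 32.07 + 48.0
= 80.07 g/mol

80.07 g/mol


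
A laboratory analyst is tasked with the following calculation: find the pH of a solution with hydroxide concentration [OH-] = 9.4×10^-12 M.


pOH = -log10([OH-]) = -log10(9.4×10^-12)
= 12 - log10(9.4) = 11.03
pH = 14 - pOH = 14 - 11.03 = 2.97

2.97


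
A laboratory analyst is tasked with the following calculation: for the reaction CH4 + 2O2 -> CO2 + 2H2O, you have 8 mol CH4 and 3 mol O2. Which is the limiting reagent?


Mole ratio available / coefficient:
  CH4: 8/1 = 8.000
  O2: 3/2 = 1.500
Smaller ratio is limiting.

O2


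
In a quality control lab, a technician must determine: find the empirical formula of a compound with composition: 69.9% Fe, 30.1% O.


Assume 100 g sample. Moles of each element:
  Fe: 69.9/55.85 = 1.252 mol
  O: 30.1/16.0 = 1.881 mol
Divide by smallest (1.252):
  Fe: 1.252/1.252 = 1.0
  O: 1.881/1.252 = 1.5
Multiply all ratios by 2 to obtain whole numbers.
Empirical formula: Fe2O3

Fe2O3


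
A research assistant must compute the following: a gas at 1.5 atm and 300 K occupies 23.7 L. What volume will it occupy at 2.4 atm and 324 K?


P1V1/T1 = P2V2/T2
V2 = P1V1T2/(T1P2)
= 1.5×23.7×324/(300×2.4)
= 15.997 L

15.997 L


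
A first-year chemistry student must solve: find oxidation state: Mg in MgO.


Group 2 metal: +2
Oxidation number: +2

+2


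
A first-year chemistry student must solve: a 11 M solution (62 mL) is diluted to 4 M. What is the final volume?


C1V1 = C2V2
11 × 62 = 4 × V2
V2 = 682/4 = 170.5 mL

170.5 mL


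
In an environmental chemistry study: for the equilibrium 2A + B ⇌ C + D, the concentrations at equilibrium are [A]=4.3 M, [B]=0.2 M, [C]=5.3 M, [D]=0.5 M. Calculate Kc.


Kc = [C][D]/([A]^2[B])
= (5.3^1 × 0.5^1)/(4.3^2 × 0.2^1)
= 2.65/3.698
= 0.7166

0.7166


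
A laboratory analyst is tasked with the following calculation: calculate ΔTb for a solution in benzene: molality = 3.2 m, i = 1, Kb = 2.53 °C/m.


ΔTb = Kb × m × i
= 2.53 × 3.2 × 1
= 8.096 °C

8.096 °C


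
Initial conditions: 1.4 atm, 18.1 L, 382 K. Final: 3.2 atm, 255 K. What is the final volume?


P1V1/T1 = P2V2/T2
V2 = P1V1T2/(T1P2)
= 1.4×18.1×255/(382×3.2)
= 5.286 L

5.286 L


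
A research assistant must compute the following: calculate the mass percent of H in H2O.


M(H2O) = 2×1.008 + 1×16.0 = 18.016 g/mol
Mass of H = 2 × 1.008 = 2.016 g/mol
% H = 2.016/18.016 × 100 = 11.19%

11.19%


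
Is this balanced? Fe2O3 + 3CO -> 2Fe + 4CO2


Equation: Fe2O3 + 3CO -> 2Fe + 4CO2
Check atoms: C: 3≠4, Fe: 2=2, O: 6≠8
Not balanced

No, not balanced


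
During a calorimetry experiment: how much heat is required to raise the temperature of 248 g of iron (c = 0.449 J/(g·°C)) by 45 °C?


q = mcΔT = 248 × 0.449 × 45
= 5010.84 J

5010.84 J


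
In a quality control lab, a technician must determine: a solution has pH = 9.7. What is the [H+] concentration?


[H+] = 10^(-pH) = 10^(-9.7)
= 2.0×10^-10 M

2.0×10^-10 M


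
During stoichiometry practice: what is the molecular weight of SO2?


M(SO2) = 1×32.07 + 2×16.0
= 32.07 + 32.0
= 64.07 g/mol

64.07 g/mol


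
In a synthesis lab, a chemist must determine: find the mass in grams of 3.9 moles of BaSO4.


M(BaSO4) = 233.4 g/mol
mass = n × M = 3.9 × 233.4 = 910.26 g

910.26 g


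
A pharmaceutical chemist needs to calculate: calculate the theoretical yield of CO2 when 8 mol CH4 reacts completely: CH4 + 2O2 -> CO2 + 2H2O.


Mole ratio CO2:CH4 = 1:1
n(CO2) = 8 × 1/1 = 8.000 mol
mass = 8.000 × 44.01 = 352.08 g

352.08 g


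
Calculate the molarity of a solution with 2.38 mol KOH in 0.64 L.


M = n/V = 2.38/0.64 = 3.719 mol/L

3.719 M


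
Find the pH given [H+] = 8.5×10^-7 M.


pH = -log10([H+]) = -log10(8.5×10^-7)
= 7 - log10(8.5)
= 7 - 0.93
= 6.07

6.07


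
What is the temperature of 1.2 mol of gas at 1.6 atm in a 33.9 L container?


PV = nRT  (R = 0.08206 L·atm/(mol·K))
T = PV/(nR) = 1.6×33.9/(1.2×0.08206)
= 54.24/0.098472
= 550.82 K

550.82 K


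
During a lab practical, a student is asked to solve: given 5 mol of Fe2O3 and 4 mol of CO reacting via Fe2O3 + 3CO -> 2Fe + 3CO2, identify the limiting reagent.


Mole ratio available / coefficient:
  Fe2O3: 5/1 = 5.000
  CO: 4/3 = 1.333
Smaller ratio is limiting.

CO


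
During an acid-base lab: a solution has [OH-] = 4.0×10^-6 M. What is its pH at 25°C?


pOH = -log10([OH-]) = -log10(4.0×10^-6)
= 6 - log10(4.0) = 5.4
pH = 14 - pOH = 14 - 5.4 = 8.6

8.6


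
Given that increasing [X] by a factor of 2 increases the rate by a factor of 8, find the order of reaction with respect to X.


rate ∝ [X]^n
2^n = 8 → n = 3
Order in X: 3

3


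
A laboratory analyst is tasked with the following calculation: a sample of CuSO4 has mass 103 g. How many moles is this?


M(CuSO4) = 159.62 g/mol
n = mass/M = 103/159.62 = 0.6453 mol

0.6453 mol


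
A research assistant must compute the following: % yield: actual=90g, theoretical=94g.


% yield = actual/theoretical × 100
= 90/94 × 100
= 95.74%

95.74%


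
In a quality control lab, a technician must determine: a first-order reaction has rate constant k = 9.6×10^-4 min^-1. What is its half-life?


t½ = ln2/k = 0.693147/(9.6×10^-4 min^-1)
= 722.0 min

722.0 min


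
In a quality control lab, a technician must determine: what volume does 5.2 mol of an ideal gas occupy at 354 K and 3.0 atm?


PV = nRT  (R = 0.08206 L·atm/(mol·K))
V = nRT/P = 5.2×0.08206×354/3.0
= 50.352 L

50.352 L


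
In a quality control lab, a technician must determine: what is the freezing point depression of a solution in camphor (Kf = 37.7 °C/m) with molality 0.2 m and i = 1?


ΔTf = Kf × m × i
= 37.7 × 0.2 × 1
= 7.54 °C

7.54 °C


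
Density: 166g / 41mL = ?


ρ = mass/volume
= 166/41
= 4.049 g/mL

4.049 g/mL


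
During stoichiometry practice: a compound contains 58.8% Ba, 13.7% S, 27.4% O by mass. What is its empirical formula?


Assume 100 g sample. Moles of each element:
  Ba: 58.8/137.33 = 0.428 mol
  S: 13.7/32.07 = 0.427 mol
  O: 27.4/16.0 = 1.712 mol
Divide by smallest (0.427):
  Ba: 0.428/0.427 = 1.0
  S: 0.427/0.427 = 1.0
  O: 1.712/0.427 = 4.01
Empirical formula: BaSO4

BaSO4


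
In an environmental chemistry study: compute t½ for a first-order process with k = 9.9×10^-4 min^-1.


t½ = ln2/k = 0.693147/(9.9×10^-4 min^-1)
= 700.1 min

700.1 min


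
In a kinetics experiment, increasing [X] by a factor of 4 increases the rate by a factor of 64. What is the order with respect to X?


rate ∝ [X]^n
4^n = 64 → n = 3
Order in X: 3

3


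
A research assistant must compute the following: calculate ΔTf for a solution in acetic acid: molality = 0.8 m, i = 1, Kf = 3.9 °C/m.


ΔTf = Kf × m × i
= 3.9 × 0.8 × 1
= 3.12 °C

3.12 °C


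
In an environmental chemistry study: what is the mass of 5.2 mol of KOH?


M(KOH) = 56.11 g/mol
mass = n × M = 5.2 × 56.11 = 291.77 g

291.77 g


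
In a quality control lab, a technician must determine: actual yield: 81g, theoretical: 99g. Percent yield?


% yield = actual/theoretical × 100
= 81/99 × 100
= 81.82%

81.82%


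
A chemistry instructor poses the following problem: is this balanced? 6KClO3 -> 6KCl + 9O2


Equation: 6KClO3 -> 6KCl + 9O2
Check atoms: Cl: 6=6, K: 6=6, O: 18=18
Balanced

Yes, balanced


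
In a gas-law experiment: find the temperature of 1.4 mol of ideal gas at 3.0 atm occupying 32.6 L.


PV = nRT  (R = 0.08206 L·atm/(mol·K))
T = PV/(nR) = 3.0×32.6/(1.4×0.08206)
= 97.80/0.114884
= 851.29 K

851.29 K


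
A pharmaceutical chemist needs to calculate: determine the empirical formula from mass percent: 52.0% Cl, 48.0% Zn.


Assume 100 g sample. Moles of each element:
  Cl: 52.0/35.45 = 1.467 mol
  Zn: 48.0/65.38 = 0.734 mol
Divide by smallest (0.734):
  Cl: 1.467/0.734 = 2.0
  Zn: 0.734/0.734 = 1.0
Empirical formula: ZnCl2

ZnCl2


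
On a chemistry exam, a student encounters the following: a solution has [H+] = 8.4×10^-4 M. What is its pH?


pH = -log10([H+]) = -log10(8.4×10^-4)
= 4 - log10(8.4)
= 4 - 0.92
= 3.08

3.08


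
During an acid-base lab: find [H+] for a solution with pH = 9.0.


[H+] = 10^(-pH) = 10^(-9.0)
= 1.0×10^-9 M

1.0×10^-9 M


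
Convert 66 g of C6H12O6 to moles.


M(C6H12O6) = 180.16 g/mol
n = mass/M = 66/180.16 = 0.3663 mol

0.3663 mol


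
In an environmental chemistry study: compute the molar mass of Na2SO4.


M(Na2SO4) = 2×22.99 + 1×32.07 + 4×16.0
= 45.98 + 32.07 + 64.0
= 142.05 g/mol

142.05 g/mol


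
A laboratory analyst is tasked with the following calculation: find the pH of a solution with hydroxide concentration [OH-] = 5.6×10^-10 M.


pOH = -log10([OH-]) = -log10(5.6×10^-10)
= 10 - log10(5.6) = 9.25
pH = 14 - pOH = 14 - 9.25 = 4.75

4.75


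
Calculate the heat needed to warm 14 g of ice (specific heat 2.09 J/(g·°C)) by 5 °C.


q = mcΔT = 14 × 2.09 × 5
= 146.30 J

146.30 J


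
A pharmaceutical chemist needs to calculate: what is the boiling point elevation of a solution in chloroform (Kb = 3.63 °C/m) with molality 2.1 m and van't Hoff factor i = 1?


ΔTb = Kb × m × i
= 3.63 × 2.1 × 1
= 7.623 °C

7.623 °C


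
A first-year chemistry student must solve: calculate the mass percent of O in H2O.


M(H2O) = 2×1.008 + 1×16.0 = 18.016 g/mol
Mass of O = 1 × 16.0 = 16.00 g/mol
% O = 16.00/18.016 × 100 = 88.81%

88.81%


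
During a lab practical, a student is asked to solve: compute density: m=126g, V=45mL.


ρ = mass/volume
= 126/45
= 2.8 g/mL

2.8 g/mL


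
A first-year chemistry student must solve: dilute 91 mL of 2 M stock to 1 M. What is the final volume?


C1V1 = C2V2
2 × 91 = 1 × V2
V2 = 182/1 = 182.0 mL

182.0 mL


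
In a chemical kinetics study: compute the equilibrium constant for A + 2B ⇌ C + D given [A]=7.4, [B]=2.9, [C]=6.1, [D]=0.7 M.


Kc = [C][D]/([A][B]^2)
= (6.1^1 × 0.7^1)/(7.4^1 × 2.9^2)
= 4.27/62.234
= 0.06861

0.06861


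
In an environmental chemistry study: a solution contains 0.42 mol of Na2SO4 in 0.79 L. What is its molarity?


M = n/V = 0.42/0.79 = 0.532 mol/L

0.532 M


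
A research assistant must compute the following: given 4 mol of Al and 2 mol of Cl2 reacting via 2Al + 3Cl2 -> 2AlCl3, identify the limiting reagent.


Mole ratio available / coefficient:
  Al: 4/2 = 2.000
  Cl2: 2/3 = 0.667
Smaller ratio is limiting.

Cl2


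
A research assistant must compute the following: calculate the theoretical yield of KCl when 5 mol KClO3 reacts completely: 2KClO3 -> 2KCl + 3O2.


Mole ratio KCl:KClO3 = 2:2
n(KCl) = 5 × 2/2 = 5.000 mol
mass = 5.000 × 74.55 = 372.75 g

372.75 g


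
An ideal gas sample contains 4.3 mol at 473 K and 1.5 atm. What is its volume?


PV = nRT  (R = 0.08206 L·atm/(mol·K))
V = nRT/P = 4.3×0.08206×473/1.5
= 111.268 L

111.268 L


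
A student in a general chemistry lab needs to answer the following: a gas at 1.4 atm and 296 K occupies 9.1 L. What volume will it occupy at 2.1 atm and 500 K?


P1V1/T1 = P2V2/T2
V2 = P1V1T2/(T1P2)
= 1.4×9.1×500/(296×2.1)
= 10.248 L

10.248 L


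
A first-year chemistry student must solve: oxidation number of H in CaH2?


H with a metal (hydride): -1
Oxidation number: -1

-1


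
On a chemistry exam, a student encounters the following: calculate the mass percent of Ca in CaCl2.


M(CaCl2) = 1×40.08 + 2×35.45 = 110.98 g/mol
Mass of Ca = 1 × 40.08 = 40.08 g/mol
% Ca = 40.08/110.98 × 100 = 36.11%

36.11%


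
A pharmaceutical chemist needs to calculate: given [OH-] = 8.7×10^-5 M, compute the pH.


pOH = -log10([OH-]) = -log10(8.7×10^-5)
= 5 - log10(8.7) = 4.06
pH = 14 - pOH = 14 - 4.06 = 9.94

9.94


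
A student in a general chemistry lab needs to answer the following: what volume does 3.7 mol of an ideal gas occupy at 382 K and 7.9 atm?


PV = nRT  (R = 0.08206 L·atm/(mol·K))
V = nRT/P = 3.7×0.08206×382/7.9
= 14.681 L

14.681 L


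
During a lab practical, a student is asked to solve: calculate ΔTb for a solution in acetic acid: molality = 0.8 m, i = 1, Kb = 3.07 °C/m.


ΔTb = Kb × m × i
= 3.07 × 0.8 × 1
= 2.456 °C

2.456 °C


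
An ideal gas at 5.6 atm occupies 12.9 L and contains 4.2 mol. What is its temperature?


PV = nRT  (R = 0.08206 L·atm/(mol·K))
T = PV/(nR) = 5.6×12.9/(4.2×0.08206)
= 72.24/0.344652
= 209.60 K

209.60 K


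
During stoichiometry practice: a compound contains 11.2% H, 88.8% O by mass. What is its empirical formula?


Assume 100 g sample. Moles of each element:
  H: 11.2/1.008 = 11.111 mol
  O: 88.8/16.0 = 5.55 mol
Divide by smallest (5.55):
  H: 11.111/5.55 = 2.0
  O: 5.55/5.55 = 1.0
Empirical formula: H2O

H2O


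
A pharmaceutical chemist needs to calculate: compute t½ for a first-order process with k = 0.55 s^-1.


t½ = ln2/k = 0.693147/(0.55 s^-1)
= 1.260 s

1.260 s
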